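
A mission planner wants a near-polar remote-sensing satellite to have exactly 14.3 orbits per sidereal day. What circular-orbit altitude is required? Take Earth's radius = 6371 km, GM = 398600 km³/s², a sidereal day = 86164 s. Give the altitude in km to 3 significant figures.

Required period T = 86164 / 14.3 = 6025.5 s.
From T = 2π√(a³/μ): a = (μ T²/4π²)^(1/3) = (398600 × 6025.5² / 4π²)^(1/3) = 7157 km.
Altitude h = a − R = 7157 − 6371 = 786 km.

786 km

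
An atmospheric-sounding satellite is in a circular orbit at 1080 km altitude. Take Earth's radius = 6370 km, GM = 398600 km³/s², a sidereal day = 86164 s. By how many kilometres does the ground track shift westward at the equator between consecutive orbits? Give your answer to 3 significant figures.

Semi-major axis a = 6370 + 1080 = 7450 km. Period T = 2π√(a³/μ) = 2π√(7450³/398600) = 6399.5 s = 106.66 min.
During one orbit Earth rotates (6399.5 / 86164) × 360° = 26.74°.
At the equator that is 26.74° × (2π·6370/360) km/° = 26.74 × 111.2 = 2973 km.

2970 km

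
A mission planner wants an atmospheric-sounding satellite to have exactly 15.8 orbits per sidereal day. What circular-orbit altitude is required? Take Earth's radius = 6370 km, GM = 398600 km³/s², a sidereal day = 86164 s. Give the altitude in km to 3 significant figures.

Required period T = 86164 / 15.8 = 5453.4 s.
From T = 2π√(a³/μ): a = (μ T²/4π²)^(1/3) = (398600 × 5453.4² / 4π²)^(1/3) = 6696 km.
Altitude h = a − R = 6696 − 6370 = 326 km.

326 km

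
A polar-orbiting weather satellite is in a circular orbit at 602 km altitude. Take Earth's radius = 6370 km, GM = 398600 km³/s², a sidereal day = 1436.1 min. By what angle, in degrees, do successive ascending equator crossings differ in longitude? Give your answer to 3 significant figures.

24.2°

Semi-major axis a = 6370 + 602 = 6972 km. Period T = 2π√(a³/μ) = 2π√(6972³/398600) = 5793.6 s = 96.56 min.
During one orbit Earth rotates (5793.6 / 86166) × 360° = 24.21°.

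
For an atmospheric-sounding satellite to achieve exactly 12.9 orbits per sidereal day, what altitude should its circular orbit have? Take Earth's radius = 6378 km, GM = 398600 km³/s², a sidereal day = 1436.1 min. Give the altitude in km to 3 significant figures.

1290 km

Required period T = 86166 / 12.9 = 6679.5 s.
From T = 2π√(a³/μ): a = (μ T²/4π²)^(1/3) = (398600 × 6679.5² / 4π²)^(1/3) = 7666 km.
Altitude h = a − R = 7666 − 6378 = 1288 km.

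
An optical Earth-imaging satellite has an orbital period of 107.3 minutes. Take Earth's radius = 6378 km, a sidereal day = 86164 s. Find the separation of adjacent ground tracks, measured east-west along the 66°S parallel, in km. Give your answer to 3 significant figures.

T = 107.3 min = 6438.0 s.
Node shift per orbit = (6438.0/86164) × 360° = 26.90°.
Equatorial spacing = 26.90 × 111.3 km/° = 2994 km.
At 66° latitude, spacing = 2994 × cos(66°) = 1218 km.

1220 km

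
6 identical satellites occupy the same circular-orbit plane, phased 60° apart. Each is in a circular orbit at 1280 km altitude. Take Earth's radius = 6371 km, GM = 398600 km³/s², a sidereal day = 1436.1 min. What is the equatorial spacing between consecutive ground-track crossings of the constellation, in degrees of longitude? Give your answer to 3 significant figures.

Semi-major axis a = 6371 + 1280 = 7651 km. Period T = 2π√(a³/μ) = 2π√(7651³/398600) = 6660.2 s = 111.00 min.
Single-satellite node shift = (6660.2/86166) × 360° = 27.83°.
With 6 satellites evenly phased, successive equator crossings are 27.83/6 = 4.638° apart.

4.64°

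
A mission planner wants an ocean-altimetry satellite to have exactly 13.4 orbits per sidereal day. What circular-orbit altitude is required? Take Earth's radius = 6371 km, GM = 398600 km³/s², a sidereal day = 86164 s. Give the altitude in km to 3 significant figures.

Required period T = 86164 / 13.4 = 6430.1 s.
From T = 2π√(a³/μ): a = (μ T²/4π²)^(1/3) = (398600 × 6430.1² / 4π²)^(1/3) = 7474 km.
Altitude h = a − R = 7474 − 6371 = 1103 km.

1100 km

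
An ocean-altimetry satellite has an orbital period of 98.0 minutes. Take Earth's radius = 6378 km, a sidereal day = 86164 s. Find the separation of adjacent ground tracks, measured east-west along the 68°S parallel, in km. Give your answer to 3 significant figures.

1020 km

T = 98.0 min = 5880.0 s.
Node shift per orbit = (5880.0/86164) × 360° = 24.57°.
Equatorial spacing = 24.57 × 111.3 km/° = 2735 km.
At 68° latitude, spacing = 2735 × cos(68°) = 1024 km.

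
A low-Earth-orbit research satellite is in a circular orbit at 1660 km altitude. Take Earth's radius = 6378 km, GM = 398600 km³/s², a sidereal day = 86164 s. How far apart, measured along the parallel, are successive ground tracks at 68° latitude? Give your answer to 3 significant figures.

1250 km

Semi-major axis a = 6378 + 1660 = 8038 km. Period T = 2π√(a³/μ) = 2π√(8038³/398600) = 7171.9 s = 119.53 min.
Node shift per orbit = (7171.9/86164) × 360° = 29.96°.
Equatorial spacing = 29.96 × 111.3 km/° = 3336 km.
At 68° latitude, spacing = 3336 × cos(68°) = 1250 km.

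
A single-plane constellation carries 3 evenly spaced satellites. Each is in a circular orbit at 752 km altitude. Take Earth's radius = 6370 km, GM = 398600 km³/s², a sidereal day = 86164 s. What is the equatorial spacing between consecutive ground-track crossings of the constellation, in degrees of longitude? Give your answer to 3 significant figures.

Semi-major axis a = 6370 + 752 = 7122 km. Period T = 2π√(a³/μ) = 2π√(7122³/398600) = 5981.6 s = 99.69 min.
Single-satellite node shift = (5981.6/86164) × 360° = 24.99°.
With 3 satellites evenly phased, successive equator crossings are 24.99/3 = 8.330° apart.

8.33°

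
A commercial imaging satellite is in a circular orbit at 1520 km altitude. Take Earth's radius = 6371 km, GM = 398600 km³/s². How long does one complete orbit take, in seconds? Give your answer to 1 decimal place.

Semi-major axis a = 6371 + 1520 = 7891 km. Period T = 2π√(a³/μ) = 2π√(7891³/398600) = 6976.0 s = 116.27 min.

6976.0 seconds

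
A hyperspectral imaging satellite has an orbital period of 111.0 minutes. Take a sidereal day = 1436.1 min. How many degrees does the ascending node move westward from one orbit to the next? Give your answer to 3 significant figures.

27.8°

T = 111.0 min = 6660.0 s.
During one orbit Earth rotates (6660.0 / 86166) × 360° = 27.83°.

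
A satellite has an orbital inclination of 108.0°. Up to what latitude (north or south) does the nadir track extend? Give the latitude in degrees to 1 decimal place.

72.0°

Retrograde orbit: the ground track reaches ±(180° − i) = ±(180 − 108.0) = ±72.0°.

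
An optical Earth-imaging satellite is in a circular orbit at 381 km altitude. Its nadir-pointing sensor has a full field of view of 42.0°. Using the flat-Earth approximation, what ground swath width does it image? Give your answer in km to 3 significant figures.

293 km

Half-angle = 42.0°/2 = 21°.
Swath width ≈ 2h·tan(θ/2) = 2 × 381 × tan(21°) = 292.5 km.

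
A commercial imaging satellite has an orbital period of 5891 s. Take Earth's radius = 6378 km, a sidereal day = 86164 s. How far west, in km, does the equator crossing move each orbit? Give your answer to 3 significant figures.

During one orbit Earth rotates (5891.0 / 86164) × 360° = 24.61°.
At the equator that is 24.61° × (2π·6378/360) km/° = 24.61 × 111.3 = 2740 km.

2740 km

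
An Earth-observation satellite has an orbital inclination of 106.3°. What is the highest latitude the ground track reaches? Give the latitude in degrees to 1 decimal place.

73.7°

Retrograde orbit: the ground track reaches ±(180° − i) = ±(180 − 106.3) = ±73.7°.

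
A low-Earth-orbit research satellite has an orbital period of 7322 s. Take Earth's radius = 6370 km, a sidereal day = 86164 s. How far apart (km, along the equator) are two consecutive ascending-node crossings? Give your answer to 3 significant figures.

3400 km

During one orbit Earth rotates (7322.0 / 86164) × 360° = 30.59°.
At the equator that is 30.59° × (2π·6370/360) km/° = 30.59 × 111.2 = 3401 km.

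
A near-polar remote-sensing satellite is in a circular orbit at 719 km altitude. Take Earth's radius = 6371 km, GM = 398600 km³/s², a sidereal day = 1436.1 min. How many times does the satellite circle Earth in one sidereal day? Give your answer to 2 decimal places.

Semi-major axis a = 6371 + 719 = 7090 km. Period T = 2π√(a³/μ) = 2π√(7090³/398600) = 5941.3 s = 99.02 min.
Orbits per sidereal day = 86166 / 5941.3 = 14.503.

14.50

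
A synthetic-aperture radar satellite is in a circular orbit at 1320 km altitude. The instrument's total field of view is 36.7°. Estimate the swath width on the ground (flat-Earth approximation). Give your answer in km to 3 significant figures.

Half-angle = 36.7°/2 = 18.35°.
Swath width ≈ 2h·tan(θ/2) = 2 × 1320 × tan(18.35°) = 875.7 km.

876 km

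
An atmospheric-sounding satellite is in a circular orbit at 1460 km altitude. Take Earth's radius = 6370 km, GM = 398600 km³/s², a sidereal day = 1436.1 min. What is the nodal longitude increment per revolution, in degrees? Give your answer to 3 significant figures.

Semi-major axis a = 6370 + 1460 = 7830 km. Period T = 2π√(a³/μ) = 2π√(7830³/398600) = 6895.3 s = 114.92 min.
During one orbit Earth rotates (6895.3 / 86166) × 360° = 28.81°.

28.8°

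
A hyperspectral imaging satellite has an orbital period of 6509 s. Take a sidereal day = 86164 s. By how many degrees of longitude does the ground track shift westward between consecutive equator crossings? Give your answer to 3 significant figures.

27.2°

During one orbit Earth rotates (6509.0 / 86164) × 360° = 27.20°.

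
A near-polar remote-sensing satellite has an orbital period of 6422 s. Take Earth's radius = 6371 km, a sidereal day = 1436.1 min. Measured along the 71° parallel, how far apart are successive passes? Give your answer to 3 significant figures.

Node shift per orbit = (6422.0/86166) × 360° = 26.83°.
Equatorial spacing = 26.83 × 111.2 km/° = 2983 km.
At 71° latitude, spacing = 2983 × cos(71°) = 971 km.

971 km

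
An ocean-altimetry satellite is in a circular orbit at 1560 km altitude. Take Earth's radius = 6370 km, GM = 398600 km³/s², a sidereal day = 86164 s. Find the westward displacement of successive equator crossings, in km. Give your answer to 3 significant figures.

3260 km

Semi-major axis a = 6370 + 1560 = 7930 km. Period T = 2π√(a³/μ) = 2π√(7930³/398600) = 7027.8 s = 117.13 min.
During one orbit Earth rotates (7027.8 / 86164) × 360° = 29.36°.
At the equator that is 29.36° × (2π·6370/360) km/° = 29.36 × 111.2 = 3264 km.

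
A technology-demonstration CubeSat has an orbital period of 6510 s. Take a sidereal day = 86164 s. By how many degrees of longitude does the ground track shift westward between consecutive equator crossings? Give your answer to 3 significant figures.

During one orbit Earth rotates (6510.0 / 86164) × 360° = 27.20°.

27.2°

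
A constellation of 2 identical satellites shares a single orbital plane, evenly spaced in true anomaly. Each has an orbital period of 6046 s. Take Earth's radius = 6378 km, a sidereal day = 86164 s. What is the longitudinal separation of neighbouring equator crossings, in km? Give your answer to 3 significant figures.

Single-satellite node shift = (6046.0/86164) × 360° = 25.26°.
With 2 satellites evenly phased, successive equator crossings are 25.26/2 = 12.630° apart.
That is 12.630 × 111.3 = 1406 km at the equator.

1410 km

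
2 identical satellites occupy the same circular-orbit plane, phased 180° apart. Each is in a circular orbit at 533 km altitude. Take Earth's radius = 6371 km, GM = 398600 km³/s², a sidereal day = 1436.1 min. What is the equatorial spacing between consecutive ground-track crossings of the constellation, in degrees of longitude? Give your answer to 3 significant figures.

Semi-major axis a = 6371 + 533 = 6904 km. Period T = 2π√(a³/μ) = 2π√(6904³/398600) = 5709.0 s = 95.15 min.
Single-satellite node shift = (5709.0/86166) × 360° = 23.85°.
With 2 satellites evenly phased, successive equator crossings are 23.85/2 = 11.926° apart.

11.9°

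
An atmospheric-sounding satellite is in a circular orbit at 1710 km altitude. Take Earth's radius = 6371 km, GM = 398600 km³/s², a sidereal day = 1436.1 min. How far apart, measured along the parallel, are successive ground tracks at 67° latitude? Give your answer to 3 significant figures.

Semi-major axis a = 6371 + 1710 = 8081 km. Period T = 2π√(a³/μ) = 2π√(8081³/398600) = 7229.5 s = 120.49 min.
Node shift per orbit = (7229.5/86166) × 360° = 30.20°.
Equatorial spacing = 30.20 × 111.2 km/° = 3359 km.
At 67° latitude, spacing = 3359 × cos(67°) = 1312 km.

1310 km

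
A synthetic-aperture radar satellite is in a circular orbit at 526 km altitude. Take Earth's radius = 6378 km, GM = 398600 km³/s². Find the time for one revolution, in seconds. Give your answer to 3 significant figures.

5710 seconds

Semi-major axis a = 6378 + 526 = 6904 km. Period T = 2π√(a³/μ) = 2π√(6904³/398600) = 5709.0 s = 95.15 min.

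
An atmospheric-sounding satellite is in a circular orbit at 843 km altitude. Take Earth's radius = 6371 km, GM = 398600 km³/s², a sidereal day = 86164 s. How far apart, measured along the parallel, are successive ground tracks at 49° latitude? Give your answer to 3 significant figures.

1860 km

Semi-major axis a = 6371 + 843 = 7214 km. Period T = 2π√(a³/μ) = 2π√(7214³/398600) = 6097.8 s = 101.63 min.
Node shift per orbit = (6097.8/86164) × 360° = 25.48°.
Equatorial spacing = 25.48 × 111.2 km/° = 2833 km.
At 49° latitude, spacing = 2833 × cos(49°) = 1859 km.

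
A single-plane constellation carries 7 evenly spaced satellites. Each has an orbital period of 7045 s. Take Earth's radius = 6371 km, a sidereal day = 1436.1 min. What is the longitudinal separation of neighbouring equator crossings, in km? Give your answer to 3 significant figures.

Single-satellite node shift = (7045.0/86166) × 360° = 29.43°.
With 7 satellites evenly phased, successive equator crossings are 29.43/7 = 4.205° apart.
That is 4.205 × 111.2 = 468 km at the equator.

468 km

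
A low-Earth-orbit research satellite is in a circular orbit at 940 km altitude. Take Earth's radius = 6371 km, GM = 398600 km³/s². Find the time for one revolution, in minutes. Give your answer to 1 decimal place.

103.7 min

Semi-major axis a = 6371 + 940 = 7311 km. Period T = 2π√(a³/μ) = 2π√(7311³/398600) = 6221.2 s = 103.69 min.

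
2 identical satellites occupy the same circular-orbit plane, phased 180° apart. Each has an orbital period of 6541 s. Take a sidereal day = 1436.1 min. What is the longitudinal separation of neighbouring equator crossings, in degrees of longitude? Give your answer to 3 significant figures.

Single-satellite node shift = (6541.0/86166) × 360° = 27.33°.
With 2 satellites evenly phased, successive equator crossings are 27.33/2 = 13.664° apart.

13.7°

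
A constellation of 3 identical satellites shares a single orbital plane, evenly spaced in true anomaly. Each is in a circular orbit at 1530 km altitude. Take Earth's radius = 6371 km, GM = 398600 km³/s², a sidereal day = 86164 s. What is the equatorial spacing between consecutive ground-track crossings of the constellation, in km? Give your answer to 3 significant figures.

Semi-major axis a = 6371 + 1530 = 7901 km. Period T = 2π√(a³/μ) = 2π√(7901³/398600) = 6989.3 s = 116.49 min.
Single-satellite node shift = (6989.3/86164) × 360° = 29.20°.
With 3 satellites evenly phased, successive equator crossings are 29.20/3 = 9.734° apart.
That is 9.734 × 111.2 = 1082 km at the equator.

1080 km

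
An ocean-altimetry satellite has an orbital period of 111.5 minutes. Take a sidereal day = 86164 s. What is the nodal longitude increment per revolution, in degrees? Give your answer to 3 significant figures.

T = 111.5 min = 6690.0 s.
During one orbit Earth rotates (6690.0 / 86164) × 360° = 27.95°.

28.0°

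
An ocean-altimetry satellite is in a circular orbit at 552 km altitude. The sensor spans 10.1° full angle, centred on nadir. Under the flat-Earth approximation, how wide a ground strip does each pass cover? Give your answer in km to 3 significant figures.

Half-angle = 10.1°/2 = 5.05°.
Swath width ≈ 2h·tan(θ/2) = 2 × 552 × tan(5.05°) = 97.6 km.

97.6 km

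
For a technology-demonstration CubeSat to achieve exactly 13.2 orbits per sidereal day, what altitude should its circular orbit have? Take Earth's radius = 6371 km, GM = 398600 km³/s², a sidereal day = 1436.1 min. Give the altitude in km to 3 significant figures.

Required period T = 86166 / 13.2 = 6527.7 s.
From T = 2π√(a³/μ): a = (μ T²/4π²)^(1/3) = (398600 × 6527.7² / 4π²)^(1/3) = 7549 km.
Altitude h = a − R = 7549 − 6371 = 1178 km.

1180 km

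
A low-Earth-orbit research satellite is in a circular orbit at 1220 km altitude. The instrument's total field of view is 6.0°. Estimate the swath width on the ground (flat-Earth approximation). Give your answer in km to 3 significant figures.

Half-angle = 6.0°/2 = 3°.
Swath width ≈ 2h·tan(θ/2) = 2 × 1220 × tan(3°) = 127.9 km.

128 km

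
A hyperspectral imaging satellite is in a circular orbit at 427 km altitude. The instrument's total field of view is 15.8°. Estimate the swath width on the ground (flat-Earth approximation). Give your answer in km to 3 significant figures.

Half-angle = 15.8°/2 = 7.9°.
Swath width ≈ 2h·tan(θ/2) = 2 × 427 × tan(7.9°) = 118.5 km.

119 km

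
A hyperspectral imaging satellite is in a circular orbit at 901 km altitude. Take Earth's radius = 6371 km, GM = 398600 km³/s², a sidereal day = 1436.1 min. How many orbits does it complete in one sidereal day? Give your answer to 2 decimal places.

Semi-major axis a = 6371 + 901 = 7272 km. Period T = 2π√(a³/μ) = 2π√(7272³/398600) = 6171.5 s = 102.86 min.
Orbits per sidereal day = 86166 / 6171.5 = 13.962.

13.96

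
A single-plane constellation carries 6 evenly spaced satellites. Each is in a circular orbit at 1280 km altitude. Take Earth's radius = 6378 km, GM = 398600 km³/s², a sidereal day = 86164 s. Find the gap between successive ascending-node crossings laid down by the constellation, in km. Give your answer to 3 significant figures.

Semi-major axis a = 6378 + 1280 = 7658 km. Period T = 2π√(a³/μ) = 2π√(7658³/398600) = 6669.4 s = 111.16 min.
Single-satellite node shift = (6669.4/86164) × 360° = 27.87°.
With 6 satellites evenly phased, successive equator crossings are 27.87/6 = 4.644° apart.
That is 4.644 × 111.3 = 517 km at the equator.

517 km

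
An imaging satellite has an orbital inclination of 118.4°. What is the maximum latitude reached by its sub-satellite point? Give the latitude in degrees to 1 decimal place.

61.6°

Retrograde orbit: the ground track reaches ±(180° − i) = ±(180 − 118.4) = ±61.6°.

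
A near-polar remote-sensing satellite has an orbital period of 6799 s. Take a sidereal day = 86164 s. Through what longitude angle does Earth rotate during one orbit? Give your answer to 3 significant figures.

During one orbit Earth rotates (6799.0 / 86164) × 360° = 28.41°.

28.4°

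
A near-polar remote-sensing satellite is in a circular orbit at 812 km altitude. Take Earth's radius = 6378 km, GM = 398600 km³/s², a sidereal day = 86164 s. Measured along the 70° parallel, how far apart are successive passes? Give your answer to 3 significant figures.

Semi-major axis a = 6378 + 812 = 7190 km. Period T = 2π√(a³/μ) = 2π√(7190³/398600) = 6067.4 s = 101.12 min.
Node shift per orbit = (6067.4/86164) × 360° = 25.35°.
Equatorial spacing = 25.35 × 111.3 km/° = 2822 km.
At 70° latitude, spacing = 2822 × cos(70°) = 965 km.

965 km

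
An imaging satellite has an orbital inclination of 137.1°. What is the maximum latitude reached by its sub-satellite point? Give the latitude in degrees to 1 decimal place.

42.9°

Retrograde orbit: the ground track reaches ±(180° − i) = ±(180 − 137.1) = ±42.9°.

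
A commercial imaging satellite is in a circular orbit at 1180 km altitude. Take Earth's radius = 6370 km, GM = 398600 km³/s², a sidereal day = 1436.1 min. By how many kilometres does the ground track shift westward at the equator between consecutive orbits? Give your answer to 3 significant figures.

3030 km

Semi-major axis a = 6370 + 1180 = 7550 km. Period T = 2π√(a³/μ) = 2π√(7550³/398600) = 6528.8 s = 108.81 min.
During one orbit Earth rotates (6528.8 / 86166) × 360° = 27.28°.
At the equator that is 27.28° × (2π·6370/360) km/° = 27.28 × 111.2 = 3033 km.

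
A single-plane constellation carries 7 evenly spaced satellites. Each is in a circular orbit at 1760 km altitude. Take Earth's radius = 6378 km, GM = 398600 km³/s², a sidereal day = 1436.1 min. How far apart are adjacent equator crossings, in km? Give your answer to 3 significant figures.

Semi-major axis a = 6378 + 1760 = 8138 km. Period T = 2π√(a³/μ) = 2π√(8138³/398600) = 7306.1 s = 121.77 min.
Single-satellite node shift = (7306.1/86166) × 360° = 30.52°.
With 7 satellites evenly phased, successive equator crossings are 30.52/7 = 4.361° apart.
That is 4.361 × 111.3 = 485 km at the equator.

485 km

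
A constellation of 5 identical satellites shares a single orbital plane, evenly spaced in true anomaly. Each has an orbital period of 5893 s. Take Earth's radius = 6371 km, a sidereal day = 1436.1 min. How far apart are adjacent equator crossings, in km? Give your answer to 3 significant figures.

Single-satellite node shift = (5893.0/86166) × 360° = 24.62°.
With 5 satellites evenly phased, successive equator crossings are 24.62/5 = 4.924° apart.
That is 4.924 × 111.2 = 548 km at the equator.

548 km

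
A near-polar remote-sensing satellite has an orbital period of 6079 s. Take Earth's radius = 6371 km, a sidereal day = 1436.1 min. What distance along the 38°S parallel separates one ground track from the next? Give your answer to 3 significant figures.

2230 km

Node shift per orbit = (6079.0/86166) × 360° = 25.40°.
Equatorial spacing = 25.40 × 111.2 km/° = 2824 km.
At 38° latitude, spacing = 2824 × cos(38°) = 2225 km.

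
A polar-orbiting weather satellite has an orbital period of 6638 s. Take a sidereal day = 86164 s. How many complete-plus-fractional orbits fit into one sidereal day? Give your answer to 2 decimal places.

12.98

Orbits per sidereal day = 86164 / 6638.0 = 12.980.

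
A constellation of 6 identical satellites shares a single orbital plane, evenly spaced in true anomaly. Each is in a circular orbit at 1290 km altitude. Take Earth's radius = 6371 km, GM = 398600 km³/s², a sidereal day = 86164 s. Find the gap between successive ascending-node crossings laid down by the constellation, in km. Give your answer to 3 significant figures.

Semi-major axis a = 6371 + 1290 = 7661 km. Period T = 2π√(a³/μ) = 2π√(7661³/398600) = 6673.3 s = 111.22 min.
Single-satellite node shift = (6673.3/86164) × 360° = 27.88°.
With 6 satellites evenly phased, successive equator crossings are 27.88/6 = 4.647° apart.
That is 4.647 × 111.2 = 517 km at the equator.

517 km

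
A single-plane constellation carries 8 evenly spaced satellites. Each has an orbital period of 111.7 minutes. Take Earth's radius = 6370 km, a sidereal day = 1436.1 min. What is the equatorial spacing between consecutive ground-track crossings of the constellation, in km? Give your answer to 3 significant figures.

T = 111.7 min = 6702.0 s.
Single-satellite node shift = (6702.0/86166) × 360° = 28.00°.
With 8 satellites evenly phased, successive equator crossings are 28.00/8 = 3.500° apart.
That is 3.500 × 111.2 = 389 km at the equator.

389 km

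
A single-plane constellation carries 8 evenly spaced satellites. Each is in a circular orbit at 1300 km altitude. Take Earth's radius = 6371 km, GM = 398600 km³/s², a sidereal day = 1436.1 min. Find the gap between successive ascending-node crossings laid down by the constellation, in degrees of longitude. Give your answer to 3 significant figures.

Semi-major axis a = 6371 + 1300 = 7671 km. Period T = 2π√(a³/μ) = 2π√(7671³/398600) = 6686.4 s = 111.44 min.
Single-satellite node shift = (6686.4/86166) × 360° = 27.94°.
With 8 satellites evenly phased, successive equator crossings are 27.94/8 = 3.492° apart.

3.49°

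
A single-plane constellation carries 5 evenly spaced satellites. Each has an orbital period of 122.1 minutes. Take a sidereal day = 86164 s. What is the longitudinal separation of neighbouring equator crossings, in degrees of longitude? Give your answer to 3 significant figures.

T = 122.1 min = 7326.0 s.
Single-satellite node shift = (7326.0/86164) × 360° = 30.61°.
With 5 satellites evenly phased, successive equator crossings are 30.61/5 = 6.122° apart.

6.12°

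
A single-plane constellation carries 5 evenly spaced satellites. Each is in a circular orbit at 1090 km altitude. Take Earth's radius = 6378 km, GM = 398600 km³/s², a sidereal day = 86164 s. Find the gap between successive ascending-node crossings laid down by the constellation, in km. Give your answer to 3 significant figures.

597 km

Semi-major axis a = 6378 + 1090 = 7468 km. Period T = 2π√(a³/μ) = 2π√(7468³/398600) = 6422.7 s = 107.05 min.
Single-satellite node shift = (6422.7/86164) × 360° = 26.83°.
With 5 satellites evenly phased, successive equator crossings are 26.83/5 = 5.367° apart.
That is 5.367 × 111.3 = 597 km at the equator.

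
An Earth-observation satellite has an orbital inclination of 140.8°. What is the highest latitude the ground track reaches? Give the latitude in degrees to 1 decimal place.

Retrograde orbit: the ground track reaches ±(180° − i) = ±(180 − 140.8) = ±39.2°.

39.2°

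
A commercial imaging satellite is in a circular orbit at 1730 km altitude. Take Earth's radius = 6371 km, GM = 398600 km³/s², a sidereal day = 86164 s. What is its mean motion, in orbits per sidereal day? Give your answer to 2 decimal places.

Semi-major axis a = 6371 + 1730 = 8101 km. Period T = 2π√(a³/μ) = 2π√(8101³/398600) = 7256.4 s = 120.94 min.
Orbits per sidereal day = 86164 / 7256.4 = 11.874.

11.87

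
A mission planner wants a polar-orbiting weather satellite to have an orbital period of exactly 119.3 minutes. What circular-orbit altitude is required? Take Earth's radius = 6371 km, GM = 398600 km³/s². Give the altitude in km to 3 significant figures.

T = 119.3 min = 7158.0 s.
From T = 2π√(a³/μ): a = (μ T²/4π²)^(1/3) = (398600 × 7158.0² / 4π²)^(1/3) = 8028 km.
Altitude h = a − R = 8028 − 6371 = 1657 km.

1660 km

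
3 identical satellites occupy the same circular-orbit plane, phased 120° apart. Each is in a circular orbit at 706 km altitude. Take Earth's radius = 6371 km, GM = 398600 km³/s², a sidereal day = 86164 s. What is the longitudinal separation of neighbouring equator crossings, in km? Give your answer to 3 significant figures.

Semi-major axis a = 6371 + 706 = 7077 km. Period T = 2π√(a³/μ) = 2π√(7077³/398600) = 5925.0 s = 98.75 min.
Single-satellite node shift = (5925.0/86164) × 360° = 24.75°.
With 3 satellites evenly phased, successive equator crossings are 24.75/3 = 8.252° apart.
That is 8.252 × 111.2 = 918 km at the equator.

918 km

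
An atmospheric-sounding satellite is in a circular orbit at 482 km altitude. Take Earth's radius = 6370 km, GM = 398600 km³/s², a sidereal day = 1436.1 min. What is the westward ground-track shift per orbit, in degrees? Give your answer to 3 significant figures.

Semi-major axis a = 6370 + 482 = 6852 km. Period T = 2π√(a³/μ) = 2π√(6852³/398600) = 5644.7 s = 94.08 min.
During one orbit Earth rotates (5644.7 / 86166) × 360° = 23.58°.

23.6°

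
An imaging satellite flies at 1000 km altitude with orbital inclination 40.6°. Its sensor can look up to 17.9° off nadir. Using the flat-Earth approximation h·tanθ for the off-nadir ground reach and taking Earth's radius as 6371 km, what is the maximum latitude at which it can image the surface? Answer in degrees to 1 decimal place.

For a prograde orbit the ground track reaches latitude ±i = ±40.6°.
Sensor half-swath on the ground ≈ 1000·tan(17.9°) = 323 km = 2.90° of latitude.
Maximum observable latitude ≈ 40.6 + 2.90 = 43.5°.

43.5°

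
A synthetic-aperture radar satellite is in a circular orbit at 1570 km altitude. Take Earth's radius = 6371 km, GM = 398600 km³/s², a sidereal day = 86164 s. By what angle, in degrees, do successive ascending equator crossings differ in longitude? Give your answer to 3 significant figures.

29.4°

Semi-major axis a = 6371 + 1570 = 7941 km. Period T = 2π√(a³/μ) = 2π√(7941³/398600) = 7042.5 s = 117.37 min.
During one orbit Earth rotates (7042.5 / 86164) × 360° = 29.42°.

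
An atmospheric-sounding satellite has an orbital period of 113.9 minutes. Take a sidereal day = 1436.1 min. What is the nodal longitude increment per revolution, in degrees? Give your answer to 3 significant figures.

28.6°

T = 113.9 min = 6834.0 s.
During one orbit Earth rotates (6834.0 / 86166) × 360° = 28.55°.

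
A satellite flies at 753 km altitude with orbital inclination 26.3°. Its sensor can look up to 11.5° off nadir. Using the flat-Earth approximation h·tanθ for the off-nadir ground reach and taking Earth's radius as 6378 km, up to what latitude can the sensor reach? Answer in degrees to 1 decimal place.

For a prograde orbit the ground track reaches latitude ±i = ±26.3°.
Sensor half-swath on the ground ≈ 753·tan(11.5°) = 153 km = 1.38° of latitude.
Maximum observable latitude ≈ 26.3 + 1.38 = 27.7°.

27.7°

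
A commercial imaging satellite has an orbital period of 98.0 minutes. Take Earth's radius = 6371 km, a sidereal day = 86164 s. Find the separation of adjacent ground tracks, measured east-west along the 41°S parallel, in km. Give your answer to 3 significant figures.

T = 98.0 min = 5880.0 s.
Node shift per orbit = (5880.0/86164) × 360° = 24.57°.
Equatorial spacing = 24.57 × 111.2 km/° = 2732 km.
At 41° latitude, spacing = 2732 × cos(41°) = 2062 km.

2060 km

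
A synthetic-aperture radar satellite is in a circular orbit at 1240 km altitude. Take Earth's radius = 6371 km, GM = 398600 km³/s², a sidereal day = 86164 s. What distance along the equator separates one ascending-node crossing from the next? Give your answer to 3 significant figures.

3070 km

Semi-major axis a = 6371 + 1240 = 7611 km. Period T = 2π√(a³/μ) = 2π√(7611³/398600) = 6608.1 s = 110.13 min.
During one orbit Earth rotates (6608.1 / 86164) × 360° = 27.61°.
At the equator that is 27.61° × (2π·6371/360) km/° = 27.61 × 111.2 = 3070 km.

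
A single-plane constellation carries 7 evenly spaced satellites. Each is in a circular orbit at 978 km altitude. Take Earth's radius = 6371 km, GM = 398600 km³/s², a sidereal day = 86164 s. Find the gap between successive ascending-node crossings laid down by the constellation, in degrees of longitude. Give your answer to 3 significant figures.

3.74°

Semi-major axis a = 6371 + 978 = 7349 km. Period T = 2π√(a³/μ) = 2π√(7349³/398600) = 6269.8 s = 104.50 min.
Single-satellite node shift = (6269.8/86164) × 360° = 26.20°.
With 7 satellites evenly phased, successive equator crossings are 26.20/7 = 3.742° apart.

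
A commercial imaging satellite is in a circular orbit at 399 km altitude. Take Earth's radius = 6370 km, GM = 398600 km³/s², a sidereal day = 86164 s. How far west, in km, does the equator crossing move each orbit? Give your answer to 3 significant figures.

2570 km

Semi-major axis a = 6370 + 399 = 6769 km. Period T = 2π√(a³/μ) = 2π√(6769³/398600) = 5542.4 s = 92.37 min.
During one orbit Earth rotates (5542.4 / 86164) × 360° = 23.16°.
At the equator that is 23.16° × (2π·6370/360) km/° = 23.16 × 111.2 = 2574 km.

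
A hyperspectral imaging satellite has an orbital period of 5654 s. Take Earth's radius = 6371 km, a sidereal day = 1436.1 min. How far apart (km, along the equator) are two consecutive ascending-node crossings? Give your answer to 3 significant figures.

2630 km

During one orbit Earth rotates (5654.0 / 86166) × 360° = 23.62°.
At the equator that is 23.62° × (2π·6371/360) km/° = 23.62 × 111.2 = 2627 km.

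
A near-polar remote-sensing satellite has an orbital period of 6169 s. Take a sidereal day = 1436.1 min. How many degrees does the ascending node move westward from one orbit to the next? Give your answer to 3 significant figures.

25.8°

During one orbit Earth rotates (6169.0 / 86166) × 360° = 25.77°.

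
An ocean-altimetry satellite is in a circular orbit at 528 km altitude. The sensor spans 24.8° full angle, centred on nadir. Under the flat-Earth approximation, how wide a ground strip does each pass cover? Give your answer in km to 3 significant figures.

232 km

Half-angle = 24.8°/2 = 12.4°.
Swath width ≈ 2h·tan(θ/2) = 2 × 528 × tan(12.4°) = 232.2 km.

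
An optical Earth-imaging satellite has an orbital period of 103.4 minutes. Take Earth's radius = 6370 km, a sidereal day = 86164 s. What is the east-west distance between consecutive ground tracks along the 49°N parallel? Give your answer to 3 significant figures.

T = 103.4 min = 6204.0 s.
Node shift per orbit = (6204.0/86164) × 360° = 25.92°.
Equatorial spacing = 25.92 × 111.2 km/° = 2882 km.
At 49° latitude, spacing = 2882 × cos(49°) = 1891 km.

1890 km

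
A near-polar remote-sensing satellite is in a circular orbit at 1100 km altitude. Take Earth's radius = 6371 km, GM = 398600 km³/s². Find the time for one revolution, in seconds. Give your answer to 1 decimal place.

Semi-major axis a = 6371 + 1100 = 7471 km. Period T = 2π√(a³/μ) = 2π√(7471³/398600) = 6426.6 s = 107.11 min.

6426.6 seconds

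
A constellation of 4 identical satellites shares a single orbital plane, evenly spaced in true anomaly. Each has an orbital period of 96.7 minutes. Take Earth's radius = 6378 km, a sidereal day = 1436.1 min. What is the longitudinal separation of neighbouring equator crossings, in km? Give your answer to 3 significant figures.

675 km

T = 96.7 min = 5802.0 s.
Single-satellite node shift = (5802.0/86166) × 360° = 24.24°.
With 4 satellites evenly phased, successive equator crossings are 24.24/4 = 6.060° apart.
That is 6.060 × 111.3 = 675 km at the equator.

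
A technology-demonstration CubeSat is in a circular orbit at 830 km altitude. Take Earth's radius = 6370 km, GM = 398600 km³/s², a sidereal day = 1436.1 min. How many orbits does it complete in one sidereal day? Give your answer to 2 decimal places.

14.17

Semi-major axis a = 6370 + 830 = 7200 km. Period T = 2π√(a³/μ) = 2π√(7200³/398600) = 6080.1 s = 101.33 min.
Orbits per sidereal day = 86166 / 6080.1 = 14.172.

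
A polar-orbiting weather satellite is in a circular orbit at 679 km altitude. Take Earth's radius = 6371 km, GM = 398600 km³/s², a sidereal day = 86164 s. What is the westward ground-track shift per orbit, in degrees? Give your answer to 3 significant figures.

Semi-major axis a = 6371 + 679 = 7050 km. Period T = 2π√(a³/μ) = 2π√(7050³/398600) = 5891.1 s = 98.18 min.
During one orbit Earth rotates (5891.1 / 86164) × 360° = 24.61°.

24.6°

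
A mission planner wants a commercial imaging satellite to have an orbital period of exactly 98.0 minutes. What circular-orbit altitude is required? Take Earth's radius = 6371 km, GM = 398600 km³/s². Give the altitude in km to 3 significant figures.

T = 98.0 min = 5880.0 s.
From T = 2π√(a³/μ): a = (μ T²/4π²)^(1/3) = (398600 × 5880.0² / 4π²)^(1/3) = 7041 km.
Altitude h = a − R = 7041 − 6371 = 670 km.

670 km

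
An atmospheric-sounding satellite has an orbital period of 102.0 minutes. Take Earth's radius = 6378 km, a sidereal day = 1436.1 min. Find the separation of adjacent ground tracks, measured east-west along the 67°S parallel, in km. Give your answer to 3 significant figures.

T = 102.0 min = 6120.0 s.
Node shift per orbit = (6120.0/86166) × 360° = 25.57°.
Equatorial spacing = 25.57 × 111.3 km/° = 2846 km.
At 67° latitude, spacing = 2846 × cos(67°) = 1112 km.

1110 km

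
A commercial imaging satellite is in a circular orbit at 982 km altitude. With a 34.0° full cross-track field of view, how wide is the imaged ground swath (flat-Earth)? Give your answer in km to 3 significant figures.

Half-angle = 34.0°/2 = 17°.
Swath width ≈ 2h·tan(θ/2) = 2 × 982 × tan(17°) = 600.5 km.

600 km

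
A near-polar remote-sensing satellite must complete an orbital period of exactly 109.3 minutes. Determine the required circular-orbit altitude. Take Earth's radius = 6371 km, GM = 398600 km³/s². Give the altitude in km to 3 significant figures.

1200 km

T = 109.3 min = 6558.0 s.
From T = 2π√(a³/μ): a = (μ T²/4π²)^(1/3) = (398600 × 6558.0² / 4π²)^(1/3) = 7573 km.
Altitude h = a − R = 7573 − 6371 = 1202 km.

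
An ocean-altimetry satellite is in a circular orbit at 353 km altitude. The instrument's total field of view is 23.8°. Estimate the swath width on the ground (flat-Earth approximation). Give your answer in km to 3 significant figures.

149 km

Half-angle = 23.8°/2 = 11.9°.
Swath width ≈ 2h·tan(θ/2) = 2 × 353 × tan(11.9°) = 148.8 km.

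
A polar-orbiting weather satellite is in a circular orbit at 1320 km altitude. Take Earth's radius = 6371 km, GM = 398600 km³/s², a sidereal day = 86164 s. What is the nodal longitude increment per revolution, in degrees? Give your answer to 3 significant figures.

28.0°

Semi-major axis a = 6371 + 1320 = 7691 km. Period T = 2π√(a³/μ) = 2π√(7691³/398600) = 6712.5 s = 111.88 min.
During one orbit Earth rotates (6712.5 / 86164) × 360° = 28.05°.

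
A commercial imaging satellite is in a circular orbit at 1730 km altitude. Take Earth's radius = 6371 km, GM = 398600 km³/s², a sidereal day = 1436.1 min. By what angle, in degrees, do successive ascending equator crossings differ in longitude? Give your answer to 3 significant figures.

Semi-major axis a = 6371 + 1730 = 8101 km. Period T = 2π√(a³/μ) = 2π√(8101³/398600) = 7256.4 s = 120.94 min.
During one orbit Earth rotates (7256.4 / 86166) × 360° = 30.32°.

30.3°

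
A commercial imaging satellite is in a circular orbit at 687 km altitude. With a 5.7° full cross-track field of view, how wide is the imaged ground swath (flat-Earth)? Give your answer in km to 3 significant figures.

Half-angle = 5.7°/2 = 2.85°.
Swath width ≈ 2h·tan(θ/2) = 2 × 687 × tan(2.85°) = 68.4 km.

68.4 km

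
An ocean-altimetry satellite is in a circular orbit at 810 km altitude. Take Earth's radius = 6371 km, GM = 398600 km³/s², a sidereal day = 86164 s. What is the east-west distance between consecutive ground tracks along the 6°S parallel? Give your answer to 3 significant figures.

2800 km

Semi-major axis a = 6371 + 810 = 7181 km. Period T = 2π√(a³/μ) = 2π√(7181³/398600) = 6056.0 s = 100.93 min.
Node shift per orbit = (6056.0/86164) × 360° = 25.30°.
Equatorial spacing = 25.30 × 111.2 km/° = 2814 km.
At 6° latitude, spacing = 2814 × cos(6°) = 2798 km.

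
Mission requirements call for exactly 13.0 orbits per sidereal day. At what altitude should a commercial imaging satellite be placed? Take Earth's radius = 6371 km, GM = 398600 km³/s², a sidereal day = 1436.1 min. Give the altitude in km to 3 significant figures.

1260 km

Required period T = 86166 / 13.0 = 6628.2 s.
From T = 2π√(a³/μ): a = (μ T²/4π²)^(1/3) = (398600 × 6628.2² / 4π²)^(1/3) = 7626 km.
Altitude h = a − R = 7626 − 6371 = 1255 km.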